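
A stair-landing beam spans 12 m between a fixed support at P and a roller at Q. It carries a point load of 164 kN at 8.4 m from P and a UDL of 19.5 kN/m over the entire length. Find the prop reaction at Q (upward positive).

R_Q = 180.2 kN

Take the reaction at Q as the redundant and release it; the primary structure is a cantilever fixed at P.
Free-end deflection of the primary structure under the applied loading (downward +):
  point load 164 at a = 8.4: Pa²(3L − a)/(6EI) = 53230/EI
  UDL 19.5: wL⁴/(8EI) = 50544/EI
  δ_0 = 103774/EI
Tip deflection under a unit load at Q: L³/(3EI) = 576/EI.
Compatibility at Q: δ_0 − R_Q·δ_{QQ} = 0, so R_Q = 103774/576 = 180.2 kN.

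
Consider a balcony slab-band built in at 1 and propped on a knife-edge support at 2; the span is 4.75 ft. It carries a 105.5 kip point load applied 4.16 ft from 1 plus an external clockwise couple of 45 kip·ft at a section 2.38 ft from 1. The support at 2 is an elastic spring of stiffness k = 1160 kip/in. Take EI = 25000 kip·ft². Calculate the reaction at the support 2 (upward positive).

R_2 = 91.99 kip

Take the reaction at 2 as the redundant and release it; the primary structure is a cantilever fixed at 1.
Primary-structure tip deflection at 2 by superposition:
  point load 105.5 at a = 4.16: Pa²(3L − a)/(6EI) = 3070/EI
  clockwise couple 45 at a = 2.38: M₀a(2L − a)/(2EI) = 381.3/EI
  δ_0 = 3452/EI
Flexibility coefficient — unit upward force at 2: δ_{22} = L³/(3EI) = 35.72/EI.
With EI = 25000 kip·ft²: δ_0 = 0.13806 ft and δ_{22} = 0.001429 ft/kip.
Compatibility — the spring shortens by R_2/k under the reaction it provides: δ_0 − R_2·δ_{22} = R_2/k. With 1/k = 1/(1160×12) ft/kip = 0.000072 ft/kip, R_2 = δ_0 / (δ_{22} + 1/k) = 0.13806 / (0.001429 + 0.000072) = 91.99 kip.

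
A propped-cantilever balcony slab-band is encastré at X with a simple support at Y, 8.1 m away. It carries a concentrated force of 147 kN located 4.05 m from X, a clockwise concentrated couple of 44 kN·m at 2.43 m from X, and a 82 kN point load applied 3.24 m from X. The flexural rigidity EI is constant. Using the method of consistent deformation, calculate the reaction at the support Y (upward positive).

Take the reaction at Y as the redundant and release it; the primary structure is a cantilever fixed at X.
Primary-structure tip deflection at Y by superposition:
  point load 147 at a = 4.05: Pa²(3L − a)/(6EI) = 8138/EI
  clockwise couple 44 at a = 2.43: M₀a(2L − a)/(2EI) = 736.1/EI
  point load 82 at a = 3.24: Pa²(3L − a)/(6EI) = 3021/EI
  δ_0 = 11895/EI
Flexibility coefficient — unit upward force at Y: δ_{YY} = L³/(3EI) = 177.1/EI.
Compatibility at Y: δ_0 − R_Y·δ_{YY} = 0, so R_Y = 11895/177.1 = 67.15 kN.

R_Y = 67.15 kN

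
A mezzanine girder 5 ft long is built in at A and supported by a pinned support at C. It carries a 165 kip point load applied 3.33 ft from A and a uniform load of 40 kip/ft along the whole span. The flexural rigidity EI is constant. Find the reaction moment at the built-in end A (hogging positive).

M_A = 247.4 kip·ft

Take the reaction at C as the redundant and release it; the primary structure is a cantilever fixed at A.
Free-end deflection of the primary structure under the applied loading (downward +):
  point load 165 at a = 3.33: Pa²(3L − a)/(6EI) = 3559/EI
  UDL 40: wL⁴/(8EI) = 3125/EI
  δ_0 = 6684/EI
Flexibility coefficient — unit upward force at C: δ_{CC} = L³/(3EI) = 41.67/EI.
Compatibility at C: δ_0 − R_C·δ_{CC} = 0, so R_C = 6684/41.67 = 160.4 kip.
Moment equilibrium about A: M_A = Σ(load moments about A) − R_C·L = 1049 − 160.4×5 = 247.4 kip·ft.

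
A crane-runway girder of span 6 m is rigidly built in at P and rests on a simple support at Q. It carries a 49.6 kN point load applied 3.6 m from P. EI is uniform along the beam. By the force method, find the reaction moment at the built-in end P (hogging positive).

M_P = 50 kN·m

Choose R_Q as the redundant. The primary structure is the cantilever fixed at P.
Primary-structure tip deflection at Q by superposition:
  point load 49.6 at a = 3.6: Pa²(3L − a)/(6EI) = 1543/EI
Tip deflection under a unit load at Q: L³/(3EI) = 72/EI.
The prop prevents deflection at Q: R_Q = δ_0/δ_{QQ} = 1543/72 = 21.43 kN.
Moment equilibrium about P: M_P = Σ(load moments about P) − R_Q·L = 178.6 − 21.43×6 = 50 kN·m.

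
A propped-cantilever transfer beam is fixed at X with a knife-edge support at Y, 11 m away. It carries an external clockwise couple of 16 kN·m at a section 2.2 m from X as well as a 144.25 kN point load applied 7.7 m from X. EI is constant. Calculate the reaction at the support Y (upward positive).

Choose R_Y as the redundant. The primary structure is the cantilever fixed at X.
Primary-structure tip deflection at Y by superposition:
  clockwise couple 16 at a = 2.2: M₀a(2L − a)/(2EI) = 348.5/EI
  point load 144.25 at a = 7.7: Pa²(3L − a)/(6EI) = 36063/EI
  δ_0 = 36412/EI
Tip deflection under a unit load at Y: L³/(3EI) = 443.7/EI.
The prop prevents deflection at Y: R_Y = δ_0/δ_{YY} = 36412/443.7 = 82.07 kN.

R_Y = 82.07 kN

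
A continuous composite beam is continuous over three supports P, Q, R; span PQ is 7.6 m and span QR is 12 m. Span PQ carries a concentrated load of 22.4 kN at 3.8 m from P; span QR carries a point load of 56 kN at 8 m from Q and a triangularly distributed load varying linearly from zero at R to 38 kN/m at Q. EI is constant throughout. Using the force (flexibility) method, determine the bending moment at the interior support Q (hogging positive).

Release continuity at Q by inserting a hinge; the redundant is the internal moment M_Q. The primary structure is two simply-supported spans PQ and QR.
End slopes at the hinge Q, treating each span as simply supported:
  span PQ: point load 22.4 at a = 3.8: Pab(L + a)/(6LEI) = 80.86/EI
  span QR: point load 56 at a = 8: Pab(L + b)/(6LEI) = 398.2/EI
  span QR: triangular load, peak 38: w₀L³/(45EI) = 1459/EI
  relative rotation θ_0 = (80.86 + 1857)/EI = 1938/EI
A unit hogging moment at Q produces rotation L₁/(3EI) + L₂/(3EI) = 6.533/EI.
Compatibility: M_Q·(L₁+L₂)/(3EI) = θ_0, giving M_Q = 296.7 kN·m (hogging).

M_Q = 296.7 kN·m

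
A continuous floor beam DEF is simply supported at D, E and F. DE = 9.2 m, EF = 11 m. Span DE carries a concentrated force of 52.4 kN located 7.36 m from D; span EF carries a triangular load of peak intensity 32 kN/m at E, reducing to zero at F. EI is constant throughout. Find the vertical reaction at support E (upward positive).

Take M_E as the redundant. Released structure: two simple spans DE and EF with a hinge at E.
End slopes at the hinge E, treating each span as simply supported:
  span DE: point load 52.4 at a = 7.36: Pab(L + a)/(6LEI) = 212.9/EI
  span EF: triangular load, peak 32: w₀L³/(45EI) = 946.5/EI
  relative rotation θ_0 = (212.9 + 946.5)/EI = 1159/EI
A unit hogging moment at E produces rotation L₁/(3EI) + L₂/(3EI) = 6.733/EI.
Compatibility: M_E·(L₁+L₂)/(3EI) = θ_0, giving M_E = 172.2 kN·m (hogging).
Span DE, ΣM about D with M_E applied at E: R_E^{DE}·9.2 = 385.7 + 172.2, so R_E^{DE} = 60.64 kN and R_D = 52.4 − 60.64 = -8.236 kN.
Span EF, ΣM about F: R_E^{EF}·11 = 1291 + 172.2, so R_E^{EF} = 133 kN and R_F = 176 − 133 = 43.01 kN.
R_E = 60.64 + 133 = 193.6 kN.

R_E = 193.6 kN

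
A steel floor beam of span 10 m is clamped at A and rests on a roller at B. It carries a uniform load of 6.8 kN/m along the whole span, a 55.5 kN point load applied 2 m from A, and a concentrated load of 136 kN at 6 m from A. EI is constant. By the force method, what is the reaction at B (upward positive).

Take the reaction at B as the redundant and release it; the primary structure is a cantilever fixed at A.
Primary-structure tip deflection at B by superposition:
  UDL 6.8: wL⁴/(8EI) = 8500/EI
  point load 55.5 at a = 2: Pa²(3L − a)/(6EI) = 1036/EI
  point load 136 at a = 6: Pa²(3L − a)/(6EI) = 19584/EI
  δ_0 = 29120/EI
Tip deflection under a unit load at B: L³/(3EI) = 333.3/EI.
The prop prevents deflection at B: R_B = δ_0/δ_{BB} = 29120/333.3 = 87.36 kN.

R_B = 87.36 kN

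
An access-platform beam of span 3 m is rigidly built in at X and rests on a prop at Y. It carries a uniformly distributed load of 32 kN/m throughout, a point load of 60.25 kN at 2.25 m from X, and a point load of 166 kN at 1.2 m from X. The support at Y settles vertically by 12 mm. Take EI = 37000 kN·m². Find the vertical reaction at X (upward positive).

R_X = 262.9 kN

Choose R_Y as the redundant. The primary structure is the cantilever fixed at X.
Primary-structure tip deflection at Y by superposition:
  UDL 32: wL⁴/(8EI) = 324/EI
  point load 60.25 at a = 2.25: Pa²(3L − a)/(6EI) = 343.1/EI
  point load 166 at a = 1.2: Pa²(3L − a)/(6EI) = 310.8/EI
  δ_0 = 977.9/EI
Flexibility coefficient — unit upward force at Y: δ_{YY} = L³/(3EI) = 9/EI.
With EI = 37000 kN·m²: δ_0 = 0.02643 m and δ_{YY} = 0.000243 m/kN.
Compatibility — the beam at Y must follow the support down by 0.012 m: δ_0 − R_Y·δ_{YY} = 0.012, so R_Y = (0.02643 − 0.012)/0.000243 = 59.32 kN.
Vertical equilibrium: R_X = ΣP − R_Y = 322.2 − 59.32 = 262.9 kN.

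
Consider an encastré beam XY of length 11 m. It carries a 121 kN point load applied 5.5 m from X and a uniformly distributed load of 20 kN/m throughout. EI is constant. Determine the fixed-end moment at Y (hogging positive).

Release both end moments; the primary structure is a simply-supported span XY with redundants M_X and M_Y.
On the primary (simply-supported) span, the end slopes from the loading are:
  at X: point load 121 at a = 5.5: Pab(L + b)/(6LEI) = 915.1/EI
  at Y: point load 121 at a = 5.5: Pab(L + a)/(6LEI) = 915.1/EI
  at X: UDL 20: wL³/(24EI) = 1109/EI
  at Y: UDL 20: wL³/(24EI) = 1109/EI
  θ_X0 = 2024/EI,  θ_Y0 = 2024/EI
Flexibility coefficients: a unit moment at one end gives L/(3EI) there and L/(6EI) at the far end, so f₁₁ = f₂₂ = 3.667/EI and f₁₂ = f₂₁ = 1.833/EI.
Compatibility — zero rotation at each built-in end:
  3.667 M_X + 1.833 M_Y = 2024
  1.833 M_X + 3.667 M_Y = 2024
Solving the pair gives M_X = 368 kN·m and M_Y = 368 kN·m (hogging).

M_Y = 368 kN·m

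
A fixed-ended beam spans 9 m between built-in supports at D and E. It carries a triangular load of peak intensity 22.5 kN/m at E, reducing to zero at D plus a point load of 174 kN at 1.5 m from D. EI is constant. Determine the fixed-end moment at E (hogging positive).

Release both end moments; the primary structure is a simply-supported span DE with redundants M_D and M_E.
Simple-span end rotations at D and E under the given loads:
  at D: triangular load, peak 22.5: 7w₀L³/(360EI) = 318.9/EI
  at E: triangular load, peak 22.5: w₀L³/(45EI) = 364.5/EI
  at D: point load 174 at a = 1.5: Pab(L + b)/(6LEI) = 598.1/EI
  at E: point load 174 at a = 1.5: Pab(L + a)/(6LEI) = 380.6/EI
  θ_D0 = 917.1/EI,  θ_E0 = 745.1/EI
Flexibility coefficients: a unit moment at one end gives L/(3EI) there and L/(6EI) at the far end, so f₁₁ = f₂₂ = 3/EI and f₁₂ = f₂₁ = 1.5/EI.
Compatibility — zero rotation at each built-in end:
  3 M_D + 1.5 M_E = 917.1
  1.5 M_D + 3 M_E = 745.1
Solving the pair gives M_D = 242 kN·m and M_E = 127.4 kN·m (hogging).

M_E = 127.4 kN·m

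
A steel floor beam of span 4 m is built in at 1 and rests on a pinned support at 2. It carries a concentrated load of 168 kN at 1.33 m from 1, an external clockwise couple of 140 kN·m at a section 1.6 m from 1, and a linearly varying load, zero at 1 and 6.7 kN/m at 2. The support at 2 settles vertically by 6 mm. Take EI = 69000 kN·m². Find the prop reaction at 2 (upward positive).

Choose R_2 as the redundant. The primary structure is the cantilever fixed at 1.
Free-end deflection of the primary structure under the applied loading (downward +):
  point load 168 at a = 1.33: Pa²(3L − a)/(6EI) = 528.5/EI
  clockwise couple 140 at a = 1.6: M₀a(2L − a)/(2EI) = 716.8/EI
  triangular load, peak 6.7 at the free end: 11w₀L⁴/(120EI) = 157.2/EI
  δ_0 = 1403/EI
Flexibility coefficient — unit upward force at 2: δ_{22} = L³/(3EI) = 21.33/EI.
With EI = 69000 kN·m²: δ_0 = 0.020326 m and δ_{22} = 0.000309 m/kN.
Compatibility — the beam at 2 must follow the support down by 0.006 m: δ_0 − R_2·δ_{22} = 0.006, so R_2 = (0.020326 − 0.006)/0.000309 = 46.34 kN.

R_2 = 46.34 kN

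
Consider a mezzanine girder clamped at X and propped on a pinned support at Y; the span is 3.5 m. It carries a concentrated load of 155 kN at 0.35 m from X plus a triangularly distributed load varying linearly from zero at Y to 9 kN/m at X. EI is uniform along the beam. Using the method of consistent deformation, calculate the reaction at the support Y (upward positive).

R_Y = 5.397 kN

Take the reaction at Y as the redundant and release it; the primary structure is a cantilever fixed at X.
Deflection at Y on the released cantilever, summing each load's contribution:
  point load 155 at a = 0.35: Pa²(3L − a)/(6EI) = 32.12/EI
  triangular load, peak 9 at the fixed end: w₀L⁴/(30EI) = 45.02/EI
  δ_0 = 77.14/EI
Flexibility coefficient — unit upward force at Y: δ_{YY} = L³/(3EI) = 14.29/EI.
Compatibility at Y: δ_0 − R_Y·δ_{YY} = 0, so R_Y = 77.14/14.29 = 5.397 kN.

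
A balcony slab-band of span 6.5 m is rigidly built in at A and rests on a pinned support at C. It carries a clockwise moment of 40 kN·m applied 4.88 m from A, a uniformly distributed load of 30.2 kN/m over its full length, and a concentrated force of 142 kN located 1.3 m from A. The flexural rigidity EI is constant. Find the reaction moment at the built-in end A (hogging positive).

Take the reaction at C as the redundant and release it; the primary structure is a cantilever fixed at A.
Downward deflection at the released point C due to the loads:
  clockwise couple 40 at a = 4.88: M₀a(2L − a)/(2EI) = 792.5/EI
  UDL 30.2: wL⁴/(8EI) = 6739/EI
  point load 142 at a = 1.3: Pa²(3L − a)/(6EI) = 727.9/EI
  δ_0 = 8259/EI
Tip deflection under a unit load at C: L³/(3EI) = 91.54/EI.
Compatibility at C: δ_0 − R_C·δ_{CC} = 0, so R_C = 8259/91.54 = 90.22 kN.
Moment equilibrium about A: M_A = Σ(load moments about A) − R_C·L = 862.6 − 90.22×6.5 = 276.1 kN·m.

M_A = 276.1 kN·m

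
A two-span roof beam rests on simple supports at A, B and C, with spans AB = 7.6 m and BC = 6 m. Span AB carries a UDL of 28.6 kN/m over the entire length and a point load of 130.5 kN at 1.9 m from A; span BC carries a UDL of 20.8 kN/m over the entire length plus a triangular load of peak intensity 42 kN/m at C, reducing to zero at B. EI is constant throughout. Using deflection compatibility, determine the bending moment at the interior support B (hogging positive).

M_B = 260.5 kN·m

Release continuity at B by inserting a hinge; the redundant is the internal moment M_B. The primary structure is two simply-supported spans AB and BC.
Rotations at B on the released spans (each span's end-slope, ×1/EI):
  span AB: UDL 28.6: wL³/(24EI) = 523.1/EI
  span AB: point load 130.5 at a = 1.9: Pab(L + a)/(6LEI) = 294.4/EI
  span BC: UDL 20.8: wL³/(24EI) = 187.2/EI
  span BC: triangular load, peak 42: 7w₀L³/(360EI) = 176.4/EI
  relative rotation θ_0 = (817.6 + 363.6)/EI = 1181/EI
A unit hogging moment at B produces rotation L₁/(3EI) + L₂/(3EI) = 4.533/EI.
Compatibility: M_B·(L₁+L₂)/(3EI) = θ_0, giving M_B = 260.5 kN·m (hogging).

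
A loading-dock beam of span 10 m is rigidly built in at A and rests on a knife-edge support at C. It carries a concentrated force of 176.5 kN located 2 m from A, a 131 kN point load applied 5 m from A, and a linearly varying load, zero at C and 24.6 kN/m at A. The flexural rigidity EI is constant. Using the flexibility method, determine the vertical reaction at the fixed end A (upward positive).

R_A = 355.1 kN

Release the roller at C. Primary structure: cantilever fixed at A.
Primary-structure tip deflection at C by superposition:
  point load 176.5 at a = 2: Pa²(3L − a)/(6EI) = 3295/EI
  point load 131 at a = 5: Pa²(3L − a)/(6EI) = 13646/EI
  triangular load, peak 24.6 at the fixed end: w₀L⁴/(30EI) = 8200/EI
  δ_0 = 25140/EI
Flexibility coefficient — unit upward force at C: δ_{CC} = L³/(3EI) = 333.3/EI.
Compatibility at C: δ_0 − R_C·δ_{CC} = 0, so R_C = 25140/333.3 = 75.42 kN.
Vertical equilibrium: R_A = ΣP − R_C = 430.5 − 75.42 = 355.1 kN.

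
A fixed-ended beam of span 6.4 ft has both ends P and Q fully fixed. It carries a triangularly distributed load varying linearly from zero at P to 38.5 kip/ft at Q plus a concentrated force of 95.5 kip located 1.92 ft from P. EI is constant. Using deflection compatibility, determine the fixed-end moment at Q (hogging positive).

M_Q = 117.4 kip·ft

Release both end moments; the primary structure is a simply-supported span PQ with redundants M_P and M_Q.
On the primary (simply-supported) span, the end slopes from the loading are:
  at P: triangular load, peak 38.5: 7w₀L³/(360EI) = 196.2/EI
  at Q: triangular load, peak 38.5: w₀L³/(45EI) = 224.3/EI
  at P: point load 95.5 at a = 1.92: Pab(L + b)/(6LEI) = 232.7/EI
  at Q: point load 95.5 at a = 1.92: Pab(L + a)/(6LEI) = 178/EI
  θ_P0 = 429/EI,  θ_Q0 = 402.3/EI
Flexibility coefficients: a unit moment at one end gives L/(3EI) there and L/(6EI) at the far end, so f₁₁ = f₂₂ = 2.133/EI and f₁₂ = f₂₁ = 1.067/EI.
Compatibility — zero rotation at each built-in end:
  2.133 M_P + 1.067 M_Q = 429
  1.067 M_P + 2.133 M_Q = 402.3
Solving the pair gives M_P = 142.4 kip·ft and M_Q = 117.4 kip·ft (hogging).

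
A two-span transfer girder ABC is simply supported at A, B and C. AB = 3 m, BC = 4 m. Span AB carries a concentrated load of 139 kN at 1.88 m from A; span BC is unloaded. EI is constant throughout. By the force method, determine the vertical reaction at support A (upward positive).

R_A = 40.56 kN

Insert a hinge at B; M_B is the redundant, and each span becomes simply supported.
End slopes at the hinge B, treating each span as simply supported:
  span AB: point load 139 at a = 1.88: Pab(L + a)/(6LEI) = 79.35/EI
  relative rotation θ_0 = (79.35 + 0)/EI = 79.35/EI
A unit hogging moment at B produces rotation L₁/(3EI) + L₂/(3EI) = 2.333/EI.
Slope continuity at B: θ_0 = M_B·2.333/EI, so M_B = 79.35/2.333 = 34.01 kN·m (hogging).
Span AB, ΣM about A with M_B applied at B: R_B^{AB}·3 = 261.3 + 34.01, so R_B^{AB} = 98.44 kN and R_A = 139 − 98.44 = 40.56 kN.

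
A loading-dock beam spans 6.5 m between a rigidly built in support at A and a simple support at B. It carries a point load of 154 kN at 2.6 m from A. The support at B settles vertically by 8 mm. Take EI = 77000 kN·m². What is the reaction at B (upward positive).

R_B = 25.3 kN

Remove the prop at B; the released (primary) structure is a cantilever built in at A.
Downward deflection at the released point B due to the loads:
  point load 154 at a = 2.6: Pa²(3L − a)/(6EI) = 2932/EI
Flexibility coefficient — unit upward force at B: δ_{BB} = L³/(3EI) = 91.54/EI.
With EI = 77000 kN·m²: δ_0 = 0.038081 m and δ_{BB} = 0.001189 m/kN.
Compatibility — the beam at B must follow the support down by 0.008 m: δ_0 − R_B·δ_{BB} = 0.008, so R_B = (0.038081 − 0.008)/0.001189 = 25.3 kN.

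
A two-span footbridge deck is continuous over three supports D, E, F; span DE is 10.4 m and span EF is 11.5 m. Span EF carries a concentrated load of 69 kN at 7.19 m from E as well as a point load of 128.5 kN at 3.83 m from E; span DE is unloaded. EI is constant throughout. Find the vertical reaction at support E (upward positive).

R_E = 150.2 kN

Release continuity at E by inserting a hinge; the redundant is the internal moment M_E. The primary structure is two simply-supported spans DE and EF.
End slopes at the hinge E, treating each span as simply supported:
  span EF: point load 69 at a = 7.19: Pab(L + b)/(6LEI) = 489.9/EI
  span EF: point load 128.5 at a = 3.83: Pab(L + b)/(6LEI) = 1049/EI
  relative rotation θ_0 = (0 + 1539)/EI = 1539/EI
A unit hogging moment at E produces rotation L₁/(3EI) + L₂/(3EI) = 7.3/EI.
Compatibility: M_E·(L₁+L₂)/(3EI) = θ_0, giving M_E = 210.8 kN·m (hogging).
Span DE, ΣM about D with M_E applied at E: R_E^{DE}·10.4 = 0 + 210.8, so R_E^{DE} = 20.27 kN and R_D = 0 − 20.27 = -20.27 kN.
Span EF, ΣM about F: R_E^{EF}·11.5 = 1283 + 210.8, so R_E^{EF} = 129.9 kN and R_F = 197.5 − 129.9 = 67.61 kN.
R_E = 20.27 + 129.9 = 150.2 kN.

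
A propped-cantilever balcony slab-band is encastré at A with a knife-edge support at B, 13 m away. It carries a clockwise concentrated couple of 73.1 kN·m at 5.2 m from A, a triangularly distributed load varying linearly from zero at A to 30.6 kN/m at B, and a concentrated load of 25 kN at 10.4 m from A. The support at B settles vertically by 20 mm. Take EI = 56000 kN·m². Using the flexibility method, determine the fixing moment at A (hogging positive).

Remove the prop at B; the released (primary) structure is a cantilever built in at A.
Free-end deflection of the primary structure under the applied loading (downward +):
  clockwise couple 73.1 at a = 5.2: M₀a(2L − a)/(2EI) = 3953/EI
  triangular load, peak 30.6 at the free end: 11w₀L⁴/(120EI) = 80114/EI
  point load 25 at a = 10.4: Pa²(3L − a)/(6EI) = 12889/EI
  δ_0 = 96956/EI
Tip deflection under a unit load at B: L³/(3EI) = 732.3/EI.
With EI = 56000 kN·m²: δ_0 = 1.7314 m and δ_{BB} = 0.013077 m/kN.
Compatibility — the beam at B must follow the support down by 0.02 m: δ_0 − R_B·δ_{BB} = 0.02, so R_B = (1.7314 − 0.02)/0.013077 = 130.9 kN.
Moment equilibrium about A: M_A = Σ(load moments about A) − R_B·L = 2057 − 130.9×13 = 355.7 kN·m.

M_A = 355.7 kN·m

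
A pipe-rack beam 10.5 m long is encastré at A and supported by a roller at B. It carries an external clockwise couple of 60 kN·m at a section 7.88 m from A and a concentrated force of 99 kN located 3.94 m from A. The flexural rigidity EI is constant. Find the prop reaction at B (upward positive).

Take the reaction at B as the redundant and release it; the primary structure is a cantilever fixed at A.
Downward deflection at the released point B due to the loads:
  clockwise couple 60 at a = 7.88: M₀a(2L − a)/(2EI) = 3102/EI
  point load 99 at a = 3.94: Pa²(3L − a)/(6EI) = 7059/EI
  δ_0 = 10161/EI
Flexibility coefficient — unit upward force at B: δ_{BB} = L³/(3EI) = 385.9/EI.
The prop prevents deflection at B: R_B = δ_0/δ_{BB} = 10161/385.9 = 26.33 kN.

R_B = 26.33 kN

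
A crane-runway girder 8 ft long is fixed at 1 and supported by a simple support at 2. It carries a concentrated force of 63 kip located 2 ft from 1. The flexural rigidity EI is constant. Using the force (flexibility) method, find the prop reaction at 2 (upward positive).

R_2 = 5.414 kip

Take the reaction at 2 as the redundant and release it; the primary structure is a cantilever fixed at 1.
Free-end deflection of the primary structure under the applied loading (downward +):
  point load 63 at a = 2: Pa²(3L − a)/(6EI) = 924/EI
Flexibility coefficient — unit upward force at 2: δ_{22} = L³/(3EI) = 170.7/EI.
Compatibility at 2: δ_0 − R_2·δ_{22} = 0, so R_2 = 924/170.7 = 5.414 kip.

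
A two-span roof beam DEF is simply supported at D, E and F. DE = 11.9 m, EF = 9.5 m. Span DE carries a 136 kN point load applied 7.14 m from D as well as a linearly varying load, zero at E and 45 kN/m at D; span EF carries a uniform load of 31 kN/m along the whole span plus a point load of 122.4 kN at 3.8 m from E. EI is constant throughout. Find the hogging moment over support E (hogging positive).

Insert a hinge at E; M_E is the redundant, and each span becomes simply supported.
End slopes at the hinge E, treating each span as simply supported:
  span DE: point load 136 at a = 7.14: Pab(L + a)/(6LEI) = 1233/EI
  span DE: triangular load, peak 45: 7w₀L³/(360EI) = 1475/EI
  span EF: UDL 31: wL³/(24EI) = 1107/EI
  span EF: point load 122.4 at a = 3.8: Pab(L + b)/(6LEI) = 707/EI
  relative rotation θ_0 = (2707 + 1814)/EI = 4522/EI
A unit hogging moment at E produces rotation L₁/(3EI) + L₂/(3EI) = 7.133/EI.
Compatibility: M_E·(L₁+L₂)/(3EI) = θ_0, giving M_E = 633.9 kN·m (hogging).

M_E = 633.9 kN·m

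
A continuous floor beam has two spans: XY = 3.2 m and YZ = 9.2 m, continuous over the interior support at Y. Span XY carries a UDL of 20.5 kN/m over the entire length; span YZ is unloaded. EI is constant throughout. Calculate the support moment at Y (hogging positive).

Insert a hinge at Y; M_Y is the redundant, and each span becomes simply supported.
Rotations at Y on the released spans (each span's end-slope, ×1/EI):
  span XY: UDL 20.5: wL³/(24EI) = 27.99/EI
  relative rotation θ_0 = (27.99 + 0)/EI = 27.99/EI
A unit hogging moment at Y produces rotation L₁/(3EI) + L₂/(3EI) = 4.133/EI.
Compatibility: M_Y·(L₁+L₂)/(3EI) = θ_0, giving M_Y = 6.772 kN·m (hogging).

M_Y = 6.772 kN·m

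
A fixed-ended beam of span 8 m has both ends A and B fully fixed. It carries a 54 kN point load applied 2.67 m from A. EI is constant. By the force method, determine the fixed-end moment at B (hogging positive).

M_B = 32.06 kN·m

Take the two fixed-end moments M_A, M_B as redundants; the released structure is the simple span AB.
End rotations of the released simple span under the applied load (×1/EI):
  at A: point load 54 at a = 2.67: Pab(L + b)/(6LEI) = 213.4/EI
  at B: point load 54 at a = 2.67: Pab(L + a)/(6LEI) = 170.8/EI
  θ_A0 = 213.4/EI,  θ_B0 = 170.8/EI
Flexibility coefficients: a unit moment at one end gives L/(3EI) there and L/(6EI) at the far end, so f₁₁ = f₂₂ = 2.667/EI and f₁₂ = f₂₁ = 1.333/EI.
Compatibility — zero rotation at each built-in end:
  2.667 M_A + 1.333 M_B = 213.4
  1.333 M_A + 2.667 M_B = 170.8
Solving the pair gives M_A = 64 kN·m and M_B = 32.06 kN·m (hogging).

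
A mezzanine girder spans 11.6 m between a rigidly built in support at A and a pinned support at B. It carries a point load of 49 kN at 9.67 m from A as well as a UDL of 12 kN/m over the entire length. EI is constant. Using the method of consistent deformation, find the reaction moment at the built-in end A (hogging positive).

M_A = 247.8 kN·m

Take the reaction at B as the redundant and release it; the primary structure is a cantilever fixed at A.
Primary-structure tip deflection at B by superposition:
  point load 49 at a = 9.67: Pa²(3L − a)/(6EI) = 19191/EI
  UDL 12: wL⁴/(8EI) = 27160/EI
  δ_0 = 46350/EI
Flexibility coefficient — unit upward force at B: δ_{BB} = L³/(3EI) = 520.3/EI.
The prop prevents deflection at B: R_B = δ_0/δ_{BB} = 46350/520.3 = 89.08 kN.
Moment equilibrium about A: M_A = Σ(load moments about A) − R_B·L = 1281 − 89.08×11.6 = 247.8 kN·m.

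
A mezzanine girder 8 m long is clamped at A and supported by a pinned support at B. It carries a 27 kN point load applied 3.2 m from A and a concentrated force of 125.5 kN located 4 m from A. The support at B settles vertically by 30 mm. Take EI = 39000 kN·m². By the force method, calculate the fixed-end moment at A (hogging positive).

M_A = 284.6 kN·m

Take the reaction at B as the redundant and release it; the primary structure is a cantilever fixed at A.
Primary-structure tip deflection at B by superposition:
  point load 27 at a = 3.2: Pa²(3L − a)/(6EI) = 958.5/EI
  point load 125.5 at a = 4: Pa²(3L − a)/(6EI) = 6693/EI
  δ_0 = 7652/EI
Tip deflection under a unit load at B: L³/(3EI) = 170.7/EI.
With EI = 39000 kN·m²: δ_0 = 0.1962 m and δ_{BB} = 0.004376 m/kN.
Compatibility — the beam at B must follow the support down by 0.03 m: δ_0 − R_B·δ_{BB} = 0.03, so R_B = (0.1962 − 0.03)/0.004376 = 37.98 kN.
Moment equilibrium about A: M_A = Σ(load moments about A) − R_B·L = 588.4 − 37.98×8 = 284.6 kN·m.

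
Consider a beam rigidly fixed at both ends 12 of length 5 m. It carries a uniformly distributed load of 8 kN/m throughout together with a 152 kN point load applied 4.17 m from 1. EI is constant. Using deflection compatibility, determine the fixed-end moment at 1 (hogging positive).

M_1 = 34.13 kN·m

Take the two fixed-end moments M_1, M_2 as redundants; the released structure is the simple span 12.
Simple-span end rotations at 1 and 2 under the given loads:
  at 1: UDL 8: wL³/(24EI) = 41.67/EI
  at 2: UDL 8: wL³/(24EI) = 41.67/EI
  at 1: point load 152 at a = 4.17: Pab(L + b)/(6LEI) = 102.2/EI
  at 2: point load 152 at a = 4.17: Pab(L + a)/(6LEI) = 160.8/EI
  θ_10 = 143.9/EI,  θ_20 = 202.5/EI
Flexibility coefficients: a unit moment at one end gives L/(3EI) there and L/(6EI) at the far end, so f₁₁ = f₂₂ = 1.667/EI and f₁₂ = f₂₁ = 0.8333/EI.
Compatibility — zero rotation at each built-in end:
  1.667 M_1 + 0.8333 M_2 = 143.9
  0.8333 M_1 + 1.667 M_2 = 202.5
Solving the pair gives M_1 = 34.13 kN·m and M_2 = 104.4 kN·m (hogging).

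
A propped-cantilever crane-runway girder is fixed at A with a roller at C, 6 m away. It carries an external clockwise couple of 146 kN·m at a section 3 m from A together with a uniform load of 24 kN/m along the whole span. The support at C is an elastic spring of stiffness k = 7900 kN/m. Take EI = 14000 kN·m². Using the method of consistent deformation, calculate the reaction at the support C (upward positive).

Release the roller at C. Primary structure: cantilever fixed at A.
Deflection at C on the released cantilever, summing each load's contribution:
  clockwise couple 146 at a = 3: M₀a(2L − a)/(2EI) = 1971/EI
  UDL 24: wL⁴/(8EI) = 3888/EI
  δ_0 = 5859/EI
Flexibility coefficient — unit upward force at C: δ_{CC} = L³/(3EI) = 72/EI.
With EI = 14000 kN·m²: δ_0 = 0.4185 m and δ_{CC} = 0.005143 m/kN.
Compatibility — the spring shortens by R_C/k under the reaction it provides: δ_0 − R_C·δ_{CC} = R_C/k. With 1/k = 0.000127 m/kN, R_C = δ_0 / (δ_{CC} + 1/k) = 0.4185 / (0.005143 + 0.000127) = 79.42 kN.

R_C = 79.42 kN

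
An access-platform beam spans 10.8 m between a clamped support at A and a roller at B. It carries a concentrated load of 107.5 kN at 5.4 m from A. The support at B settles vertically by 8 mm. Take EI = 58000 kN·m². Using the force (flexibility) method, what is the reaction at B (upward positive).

Choose R_B as the redundant. The primary structure is the cantilever fixed at A.
Downward deflection at the released point B due to the loads:
  point load 107.5 at a = 5.4: Pa²(3L − a)/(6EI) = 14106/EI
Flexibility coefficient — unit upward force at B: δ_{BB} = L³/(3EI) = 419.9/EI.
With EI = 58000 kN·m²: δ_0 = 0.24321 m and δ_{BB} = 0.00724 m/kN.
Compatibility — the beam at B must follow the support down by 0.008 m: δ_0 − R_B·δ_{BB} = 0.008, so R_B = (0.24321 − 0.008)/0.00724 = 32.49 kN.

R_B = 32.49 kN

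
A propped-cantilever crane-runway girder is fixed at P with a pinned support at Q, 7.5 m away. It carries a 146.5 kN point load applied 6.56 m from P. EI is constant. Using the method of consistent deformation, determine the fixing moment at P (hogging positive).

Release the roller at Q. Primary structure: cantilever fixed at P.
Deflection at Q on the released cantilever, summing each load's contribution:
  point load 146.5 at a = 6.56: Pa²(3L − a)/(6EI) = 16749/EI
Tip deflection under a unit load at Q: L³/(3EI) = 140.6/EI.
The prop prevents deflection at Q: R_Q = δ_0/δ_{QQ} = 16749/140.6 = 119.1 kN.
Moment equilibrium about P: M_P = Σ(load moments about P) − R_Q·L = 961 − 119.1×7.5 = 67.77 kN·m.

M_P = 67.77 kN·m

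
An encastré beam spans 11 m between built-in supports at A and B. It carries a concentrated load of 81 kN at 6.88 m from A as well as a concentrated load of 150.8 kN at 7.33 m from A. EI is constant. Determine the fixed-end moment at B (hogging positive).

Take the two fixed-end moments M_A, M_B as redundants; the released structure is the simple span AB.
Simple-span end rotations at A and B under the given loads:
  at A: point load 81 at a = 6.88: Pab(L + b)/(6LEI) = 526/EI
  at B: point load 81 at a = 6.88: Pab(L + a)/(6LEI) = 622/EI
  at A: point load 150.8 at a = 7.33: Pab(L + b)/(6LEI) = 901.7/EI
  at B: point load 150.8 at a = 7.33: Pab(L + a)/(6LEI) = 1127/EI
  θ_A0 = 1428/EI,  θ_B0 = 1749/EI
Flexibility coefficients: a unit moment at one end gives L/(3EI) there and L/(6EI) at the far end, so f₁₁ = f₂₂ = 3.667/EI and f₁₂ = f₂₁ = 1.833/EI.
Compatibility — zero rotation at each built-in end:
  3.667 M_A + 1.833 M_B = 1428
  1.833 M_A + 3.667 M_B = 1749
Solving the pair gives M_A = 201.2 kN·m and M_B = 376.3 kN·m (hogging).

M_B = 376.3 kN·m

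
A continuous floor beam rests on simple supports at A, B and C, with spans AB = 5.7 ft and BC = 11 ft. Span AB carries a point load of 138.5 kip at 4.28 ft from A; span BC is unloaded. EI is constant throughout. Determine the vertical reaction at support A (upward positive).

Take M_B as the redundant. Released structure: two simple spans AB and BC with a hinge at B.
End slopes at the hinge B, treating each span as simply supported:
  span AB: point load 138.5 at a = 4.28: Pab(L + a)/(6LEI) = 245.6/EI
  relative rotation θ_0 = (245.6 + 0)/EI = 245.6/EI
A unit hogging moment at B produces rotation L₁/(3EI) + L₂/(3EI) = 5.567/EI.
Compatibility: M_B·(L₁+L₂)/(3EI) = θ_0, giving M_B = 44.13 kip·ft (hogging).
Span AB, ΣM about A with M_B applied at B: R_B^{AB}·5.7 = 592.8 + 44.13, so R_B^{AB} = 111.7 kip and R_A = 138.5 − 111.7 = 26.76 kip.

R_A = 26.76 kip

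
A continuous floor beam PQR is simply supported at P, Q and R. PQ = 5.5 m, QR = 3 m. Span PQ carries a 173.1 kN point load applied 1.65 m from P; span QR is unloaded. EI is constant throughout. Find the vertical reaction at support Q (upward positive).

Release continuity at Q by inserting a hinge; the redundant is the internal moment M_Q. The primary structure is two simply-supported spans PQ and QR.
Rotations at Q on the released spans (each span's end-slope, ×1/EI):
  span PQ: point load 173.1 at a = 1.65: Pab(L + a)/(6LEI) = 238.3/EI
  relative rotation θ_0 = (238.3 + 0)/EI = 238.3/EI
A unit hogging moment at Q produces rotation L₁/(3EI) + L₂/(3EI) = 2.833/EI.
Compatibility: M_Q·(L₁+L₂)/(3EI) = θ_0, giving M_Q = 84.09 kN·m (hogging).
Span PQ, ΣM about P with M_Q applied at Q: R_Q^{PQ}·5.5 = 285.6 + 84.09, so R_Q^{PQ} = 67.22 kN and R_P = 173.1 − 67.22 = 105.9 kN.
Span QR, ΣM about R: R_Q^{QR}·3 = 0 + 84.09, so R_Q^{QR} = 28.03 kN and R_R = 0 − 28.03 = -28.03 kN.
R_Q = 67.22 + 28.03 = 95.25 kN.

R_Q = 95.25 kN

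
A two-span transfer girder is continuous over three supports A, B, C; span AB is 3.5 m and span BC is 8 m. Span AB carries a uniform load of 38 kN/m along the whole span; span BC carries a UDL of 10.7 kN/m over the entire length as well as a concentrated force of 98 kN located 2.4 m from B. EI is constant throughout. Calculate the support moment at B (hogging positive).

Insert a hinge at B; M_B is the redundant, and each span becomes simply supported.
Rotations at B on the released spans (each span's end-slope, ×1/EI):
  span AB: UDL 38: wL³/(24EI) = 67.89/EI
  span BC: UDL 10.7: wL³/(24EI) = 228.3/EI
  span BC: point load 98 at a = 2.4: Pab(L + b)/(6LEI) = 373.2/EI
  relative rotation θ_0 = (67.89 + 601.5)/EI = 669.3/EI
A unit hogging moment at B produces rotation L₁/(3EI) + L₂/(3EI) = 3.833/EI.
Slope continuity at B: θ_0 = M_B·3.833/EI, so M_B = 669.3/3.833 = 174.6 kN·m (hogging).

M_B = 174.6 kN·m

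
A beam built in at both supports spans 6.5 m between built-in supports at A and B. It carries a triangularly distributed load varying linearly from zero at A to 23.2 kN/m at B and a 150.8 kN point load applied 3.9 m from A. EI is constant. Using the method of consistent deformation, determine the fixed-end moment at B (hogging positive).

M_B = 190.2 kN·m

Release both end moments; the primary structure is a simply-supported span AB with redundants M_A and M_B.
On the primary (simply-supported) span, the end slopes from the loading are:
  at A: triangular load, peak 23.2: 7w₀L³/(360EI) = 123.9/EI
  at B: triangular load, peak 23.2: w₀L³/(45EI) = 141.6/EI
  at A: point load 150.8 at a = 3.9: Pab(L + b)/(6LEI) = 356.8/EI
  at B: point load 150.8 at a = 3.9: Pab(L + a)/(6LEI) = 407.8/EI
  θ_A0 = 480.7/EI,  θ_B0 = 549.3/EI
Flexibility coefficients: a unit moment at one end gives L/(3EI) there and L/(6EI) at the far end, so f₁₁ = f₂₂ = 2.167/EI and f₁₂ = f₂₁ = 1.083/EI.
Compatibility — zero rotation at each built-in end:
  2.167 M_A + 1.083 M_B = 480.7
  1.083 M_A + 2.167 M_B = 549.3
Solving the pair gives M_A = 126.8 kN·m and M_B = 190.2 kN·m (hogging).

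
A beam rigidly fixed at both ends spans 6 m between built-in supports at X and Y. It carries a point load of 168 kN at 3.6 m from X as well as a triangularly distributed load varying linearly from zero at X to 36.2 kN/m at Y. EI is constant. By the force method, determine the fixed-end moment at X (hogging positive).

Release both end moments; the primary structure is a simply-supported span XY with redundants M_X and M_Y.
End rotations of the released simple span under the applied load (×1/EI):
  at X: point load 168 at a = 3.6: Pab(L + b)/(6LEI) = 338.7/EI
  at Y: point load 168 at a = 3.6: Pab(L + a)/(6LEI) = 387.1/EI
  at X: triangular load, peak 36.2: 7w₀L³/(360EI) = 152/EI
  at Y: triangular load, peak 36.2: w₀L³/(45EI) = 173.8/EI
  θ_X0 = 490.7/EI,  θ_Y0 = 560.8/EI
Flexibility coefficients: a unit moment at one end gives L/(3EI) there and L/(6EI) at the far end, so f₁₁ = f₂₂ = 2/EI and f₁₂ = f₂₁ = 1/EI.
Compatibility — zero rotation at each built-in end:
  2 M_X + 1 M_Y = 490.7
  1 M_X + 2 M_Y = 560.8
Solving the pair gives M_X = 140.2 kN·m and M_Y = 210.3 kN·m (hogging).

M_X = 140.2 kN·m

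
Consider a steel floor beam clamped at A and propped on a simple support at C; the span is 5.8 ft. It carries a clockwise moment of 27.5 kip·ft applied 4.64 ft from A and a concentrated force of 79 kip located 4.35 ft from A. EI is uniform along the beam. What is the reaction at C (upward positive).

Release the roller at C. Primary structure: cantilever fixed at A.
Primary-structure tip deflection at C by superposition:
  clockwise couple 27.5 at a = 4.64: M₀a(2L − a)/(2EI) = 444/EI
  point load 79 at a = 4.35: Pa²(3L − a)/(6EI) = 3251/EI
  δ_0 = 3695/EI
Tip deflection under a unit load at C: L³/(3EI) = 65.04/EI.
Compatibility at C: δ_0 − R_C·δ_{CC} = 0, so R_C = 3695/65.04 = 56.82 kip.

R_C = 56.82 kip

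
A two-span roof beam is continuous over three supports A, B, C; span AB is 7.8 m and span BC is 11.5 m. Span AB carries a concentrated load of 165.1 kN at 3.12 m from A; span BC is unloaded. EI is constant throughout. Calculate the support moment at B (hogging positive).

M_B = 87.44 kN·m

Take M_B as the redundant. Released structure: two simple spans AB and BC with a hinge at B.
End slopes at the hinge B, treating each span as simply supported:
  span AB: point load 165.1 at a = 3.12: Pab(L + a)/(6LEI) = 562.5/EI
  relative rotation θ_0 = (562.5 + 0)/EI = 562.5/EI
A unit hogging moment at B produces rotation L₁/(3EI) + L₂/(3EI) = 6.433/EI.
Slope continuity at B: θ_0 = M_B·6.433/EI, so M_B = 562.5/6.433 = 87.44 kN·m (hogging).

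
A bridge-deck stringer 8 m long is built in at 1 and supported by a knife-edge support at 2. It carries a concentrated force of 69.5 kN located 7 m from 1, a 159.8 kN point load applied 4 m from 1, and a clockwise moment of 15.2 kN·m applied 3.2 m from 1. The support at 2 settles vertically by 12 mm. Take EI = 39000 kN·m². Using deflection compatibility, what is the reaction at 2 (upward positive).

Choose R_2 as the redundant. The primary structure is the cantilever fixed at 1.
Deflection at 2 on the released cantilever, summing each load's contribution:
  point load 69.5 at a = 7: Pa²(3L − a)/(6EI) = 9649/EI
  point load 159.8 at a = 4: Pa²(3L − a)/(6EI) = 8523/EI
  clockwise couple 15.2 at a = 3.2: M₀a(2L − a)/(2EI) = 311.3/EI
  δ_0 = 18483/EI
Tip deflection under a unit load at 2: L³/(3EI) = 170.7/EI.
With EI = 39000 kN·m²: δ_0 = 0.47392 m and δ_{22} = 0.004376 m/kN.
Compatibility — the beam at 2 must follow the support down by 0.012 m: δ_0 − R_2·δ_{22} = 0.012, so R_2 = (0.47392 − 0.012)/0.004376 = 105.6 kN.

R_2 = 105.6 kN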